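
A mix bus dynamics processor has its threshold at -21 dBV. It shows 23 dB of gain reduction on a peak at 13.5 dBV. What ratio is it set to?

3:1

Input overshoot = 13.5 − (-21) = 34.5 dB.
Output overshoot = 34.5 − 23 = 11.5 dB.
Ratio = input overshoot / output overshoot = 34.5 / 11.5 = 3.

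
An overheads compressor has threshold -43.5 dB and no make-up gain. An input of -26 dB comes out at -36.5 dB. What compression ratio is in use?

Input overshoot = -26 − (-43.5) = 17.5 dB; output overshoot = -36.5 − (-43.5) = 7 dB.
Ratio = 17.5 / 7 = 2.5.

2.5:1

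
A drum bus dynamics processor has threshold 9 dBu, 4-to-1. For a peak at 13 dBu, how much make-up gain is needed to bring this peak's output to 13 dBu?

The peak compresses to 9 + 4/4 = 10 dBu.
To reach 13 dBu requires 13 − 10 = 3 dB of make-up.

3 dB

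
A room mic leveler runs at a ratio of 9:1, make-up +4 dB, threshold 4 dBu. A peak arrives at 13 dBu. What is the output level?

9 dBu

13 dBu sits 9 dB over threshold.
The 9 dB excess becomes 1 dB after 9:1 reduction.
So the level is 4 + 1 = 5 dBu; make-up adds 4 dB, giving 9 dBu.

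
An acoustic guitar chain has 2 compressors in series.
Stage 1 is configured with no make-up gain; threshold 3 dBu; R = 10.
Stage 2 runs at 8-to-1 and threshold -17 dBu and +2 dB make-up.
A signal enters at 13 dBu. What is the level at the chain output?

Stage 1: overshoot 10 dB → 10/10 = 1 dB → 4 dBu.
Stage 2: 4 dBu is 21 dB over -17 dBu; at 8:1 that becomes 2.625 dB over, giving -14.375 dBu; +2 dB make-up → -12.375 dBu.

-12.375 dBu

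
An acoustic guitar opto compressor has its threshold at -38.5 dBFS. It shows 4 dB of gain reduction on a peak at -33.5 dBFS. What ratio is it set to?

Input overshoot = -33.5 − (-38.5) = 5 dB.
Output overshoot = 5 − 4 = 1 dB.
Ratio = input overshoot / output overshoot = 5 / 1 = 5.

5:1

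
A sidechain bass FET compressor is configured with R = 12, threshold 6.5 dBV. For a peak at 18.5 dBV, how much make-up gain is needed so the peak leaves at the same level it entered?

11 dB

Overshoot 12 dB → 12/12 = 1 dB after compression, so the compressed level is 6.5 + 1 = 7.5 dBV.
Make-up = target − compressed = 18.5 − 7.5 = 11 dB.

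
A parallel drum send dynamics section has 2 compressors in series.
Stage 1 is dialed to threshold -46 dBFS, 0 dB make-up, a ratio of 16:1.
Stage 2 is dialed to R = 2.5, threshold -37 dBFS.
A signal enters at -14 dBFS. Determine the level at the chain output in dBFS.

Stage 1: overshoot 32 dB → 32/16 = 2 dB → -44 dBFS.
Stage 2: -44 dBFS is at or below the -37 dBFS threshold — no compression; output -44 dBFS.

-44 dBFS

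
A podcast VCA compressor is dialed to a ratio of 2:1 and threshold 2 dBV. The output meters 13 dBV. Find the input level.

24 dBV

The compressed level sits 13 − 2 = 11 dB over threshold.
Undo the ratio: input overshoot = 11 × 2 = 22 dB, giving input = 24 dBV.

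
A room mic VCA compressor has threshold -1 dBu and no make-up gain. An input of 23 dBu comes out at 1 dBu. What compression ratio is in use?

12:1

Input overshoot = 23 − (-1) = 24 dB; output overshoot = 1 − (-1) = 2 dB.
Ratio = 24 / 2 = 12.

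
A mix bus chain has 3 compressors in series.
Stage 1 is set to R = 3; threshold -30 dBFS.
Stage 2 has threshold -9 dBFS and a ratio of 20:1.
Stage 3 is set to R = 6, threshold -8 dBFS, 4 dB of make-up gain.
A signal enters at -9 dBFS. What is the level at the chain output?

Stage 1: -9 dBFS is 21 dB over -30 dBFS; at 3:1 that becomes 7 dB over, giving -23 dBFS.
Stage 2: -23 dBFS ≤ -9 dBFS, so stage 2 doesn't engage; output -23 dBFS.
Stage 3: -23 dBFS ≤ -8 dBFS, so stage 3 doesn't engage; make-up brings it to -19 dBFS.

-19 dBFS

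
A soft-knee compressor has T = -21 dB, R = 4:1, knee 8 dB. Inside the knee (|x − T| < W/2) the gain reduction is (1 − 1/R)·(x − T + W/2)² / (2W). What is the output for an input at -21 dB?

x − T + W/2 = -21 − (-21) + 4 = 4.
GR = (1 − 1/4) × 4² / 16 = 0.75 × 16 / 16 = 0.75 dB.
Output = -21 − 0.75 = -21.75 dB.

-21.75 dB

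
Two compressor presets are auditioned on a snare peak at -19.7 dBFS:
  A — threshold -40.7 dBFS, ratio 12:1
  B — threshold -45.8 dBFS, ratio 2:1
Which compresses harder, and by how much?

A, by 6.2 dB

A: overshoot 21 dB → output overshoot 1.75 dB → GR 19.25 dB.
B: overshoot 26.1 dB → output overshoot 13.05 dB → GR 13.05 dB.
A applies 6.2 dB more gain reduction.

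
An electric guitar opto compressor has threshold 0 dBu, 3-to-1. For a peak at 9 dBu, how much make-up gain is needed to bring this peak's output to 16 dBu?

Overshoot 9 dB → 9/3 = 3 dB after compression, so the compressed level is 0 + 3 = 3 dBu.
Make-up = target − compressed = 16 − 3 = 13 dB.

13 dB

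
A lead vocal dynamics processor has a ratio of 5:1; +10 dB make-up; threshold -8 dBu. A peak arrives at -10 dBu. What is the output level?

-10 dBu is 2 dB below the -8 dBu threshold, so no gain reduction is applied.
Make-up gain adds 10 dB: -10 + 10 = 0 dBu.

0 dBu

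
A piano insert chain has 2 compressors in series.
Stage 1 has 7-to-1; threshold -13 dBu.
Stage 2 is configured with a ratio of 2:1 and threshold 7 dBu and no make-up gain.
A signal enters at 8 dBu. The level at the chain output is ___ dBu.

Stage 1: 8 dBu is 21 dB over -13 dBu; at 7:1 that becomes 3 dB over, giving -10 dBu.
Stage 2: below threshold (-10 ≤ 7); passes unchanged; output -10 dBu.

-10 dBu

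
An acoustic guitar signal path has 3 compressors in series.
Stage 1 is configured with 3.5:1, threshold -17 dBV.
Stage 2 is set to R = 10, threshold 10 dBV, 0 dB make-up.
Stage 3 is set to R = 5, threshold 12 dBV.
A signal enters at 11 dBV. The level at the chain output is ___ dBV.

Stage 1: 11 dBV is 28 dB over -17 dBV; at 3.5:1 that becomes 8 dB over, giving -9 dBV.
Stage 2: -9 dBV is at or below the 10 dBV threshold — no compression; output -9 dBV.
Stage 3: -9 dBV is at or below the 12 dBV threshold — no compression; output -9 dBV.

-9 dBV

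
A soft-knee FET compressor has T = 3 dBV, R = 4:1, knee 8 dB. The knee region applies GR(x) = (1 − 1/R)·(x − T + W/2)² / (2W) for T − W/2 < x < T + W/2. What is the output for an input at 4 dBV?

2.828125 dBV

x − T + W/2 = 4 − 3 + 4 = 5.
GR = (1 − 1/4) × 5² / 16 = 0.75 × 25 / 16 = 1.171875 dB.
Output = 4 − 1.171875 = 2.828125 dBV.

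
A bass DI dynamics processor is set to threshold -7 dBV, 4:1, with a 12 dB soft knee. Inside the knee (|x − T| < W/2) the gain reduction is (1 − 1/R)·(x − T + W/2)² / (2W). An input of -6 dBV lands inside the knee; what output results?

x − T + W/2 = -6 − (-7) + 6 = 7.
GR = (1 − 1/4) × 7² / 24 = 0.75 × 49 / 24 = 1.53125 dB.
Output = -6 − 1.53125 = -7.53125 dBV.

-7.53125 dBV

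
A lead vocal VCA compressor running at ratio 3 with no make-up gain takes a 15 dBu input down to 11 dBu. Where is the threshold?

9 dBu

Gain reduction = 15 − 11 = 4 dB; output overshoot = GR / (R − 1) = 4 / 2 = 2 dB.
Threshold = output − output overshoot = 11 − 2 = 9 dBu.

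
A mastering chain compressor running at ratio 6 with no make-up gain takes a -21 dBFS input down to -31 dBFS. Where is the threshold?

Input is 12 dB above T (since output overshoot × R = input overshoot: (-31 − T)·6 = -21 − T gives T = -33 dBFS).
Check: -33 + (-21 − (-33))/6 = -33 + 2 = -31 dBFS. ✓

-33 dBFS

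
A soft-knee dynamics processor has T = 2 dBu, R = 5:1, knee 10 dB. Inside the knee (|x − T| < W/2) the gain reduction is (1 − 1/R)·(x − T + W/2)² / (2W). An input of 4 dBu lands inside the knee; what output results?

2.04 dBu

x − T + W/2 = 4 − 2 + 5 = 7.
GR = (1 − 1/5) × 7² / 20 = 0.8 × 49 / 20 = 1.96 dB.
Output = 4 − 1.96 = 2.04 dBu.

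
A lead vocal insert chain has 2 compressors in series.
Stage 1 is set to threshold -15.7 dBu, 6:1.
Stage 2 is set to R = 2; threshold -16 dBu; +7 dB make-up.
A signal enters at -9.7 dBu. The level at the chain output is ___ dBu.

-8.35 dBu

Stage 1: overshoot 6 dB → 6/6 = 1 dB → -14.7 dBu.
Stage 2: -14.7 dBu is 1.3 dB over -16 dBu; at 2:1 that becomes 0.65 dB over, giving -15.35 dBu; +7 dB make-up → -8.35 dBu.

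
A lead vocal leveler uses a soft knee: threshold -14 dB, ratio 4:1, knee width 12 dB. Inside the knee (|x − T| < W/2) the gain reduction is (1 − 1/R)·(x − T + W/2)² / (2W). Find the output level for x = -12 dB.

x − T + W/2 = -12 − (-14) + 6 = 8.
GR = (1 − 1/4) × 8² / 24 = 0.75 × 64 / 24 = 2 dB.
Output = -12 − 2 = -14 dB.

-14 dB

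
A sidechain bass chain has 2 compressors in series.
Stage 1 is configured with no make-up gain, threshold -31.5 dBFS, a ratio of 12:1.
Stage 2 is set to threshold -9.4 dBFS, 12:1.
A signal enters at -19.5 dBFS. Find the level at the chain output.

Stage 1: overshoot 12 dB → 12/12 = 1 dB → -30.5 dBFS.
Stage 2: below threshold (-30.5 ≤ -9.4); passes unchanged; output -30.5 dBFS.

-30.5 dBFS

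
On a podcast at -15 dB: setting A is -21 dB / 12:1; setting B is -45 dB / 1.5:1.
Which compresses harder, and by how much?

A: overshoot 6 dB → output overshoot 0.5 dB → GR 5.5 dB.
B: overshoot 30 dB → output overshoot 20 dB → GR 10 dB.
B applies 4.5 dB more gain reduction.

B, by 4.5 dB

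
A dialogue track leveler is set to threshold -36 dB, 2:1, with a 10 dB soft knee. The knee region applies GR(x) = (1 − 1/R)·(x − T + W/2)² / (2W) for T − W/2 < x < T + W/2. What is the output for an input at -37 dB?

x − T + W/2 = -37 − (-36) + 5 = 4.
GR = (1 − 1/2) × 4² / 20 = 0.5 × 16 / 20 = 0.4 dB.
Output = -37 − 0.4 = -37.4 dB.

-37.4 dB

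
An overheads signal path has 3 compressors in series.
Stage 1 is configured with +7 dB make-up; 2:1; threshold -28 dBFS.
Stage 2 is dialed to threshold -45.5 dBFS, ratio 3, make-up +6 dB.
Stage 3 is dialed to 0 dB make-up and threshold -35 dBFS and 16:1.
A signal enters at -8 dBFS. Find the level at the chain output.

-34.5625 dBFS

Stage 1: -8 dBFS is 20 dB over -28 dBFS; at 2:1 that becomes 10 dB over, giving -18 dBFS; +7 dB make-up → -11 dBFS.
Stage 2: 34.5 dB above -45.5 dBFS, reduced 3:1 to 11.5 dB above → -34 dBFS; +6 dB make-up → -28 dBFS.
Stage 3: -28 dBFS is 7 dB over -35 dBFS; at 16:1 that becomes 0.4375 dB over, giving -34.5625 dBFS.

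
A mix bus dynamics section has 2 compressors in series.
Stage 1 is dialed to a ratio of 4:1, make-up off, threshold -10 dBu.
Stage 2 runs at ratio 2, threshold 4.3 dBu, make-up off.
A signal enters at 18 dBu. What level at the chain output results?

-3 dBu

Stage 1: 18 dBu is 28 dB over -10 dBu; at 4:1 that becomes 7 dB over, giving -3 dBu.
Stage 2: -3 dBu is at or below the 4.3 dBu threshold — no compression; output -3 dBu.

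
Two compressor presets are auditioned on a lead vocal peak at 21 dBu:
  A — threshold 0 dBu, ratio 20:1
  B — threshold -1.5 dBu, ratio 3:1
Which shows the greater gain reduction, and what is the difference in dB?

A, by 4.95 dB

A: overshoot 21 dB → output overshoot 1.05 dB → GR 19.95 dB.
B: overshoot 22.5 dB → output overshoot 7.5 dB → GR 15 dB.
Difference: 4.95 dB in favour of A.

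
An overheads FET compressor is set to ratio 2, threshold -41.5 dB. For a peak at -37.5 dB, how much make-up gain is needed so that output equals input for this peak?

2 dB

The peak compresses to -41.5 + 4/2 = -39.5 dB.
To reach -37.5 dB requires -37.5 − (-39.5) = 2 dB of make-up.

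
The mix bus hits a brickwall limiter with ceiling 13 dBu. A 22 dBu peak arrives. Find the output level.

At ∞:1, everything above 13 dBu is held at the ceiling.

13 dBu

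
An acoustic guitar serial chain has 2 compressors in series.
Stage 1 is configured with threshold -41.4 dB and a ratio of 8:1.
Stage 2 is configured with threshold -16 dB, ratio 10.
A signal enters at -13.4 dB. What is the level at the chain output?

-37.9 dB

Stage 1: 28 dB above -41.4 dB, reduced 8:1 to 3.5 dB above → -37.9 dB.
Stage 2: -37.9 dB is at or below the -16 dB threshold — no compression; output -37.9 dB.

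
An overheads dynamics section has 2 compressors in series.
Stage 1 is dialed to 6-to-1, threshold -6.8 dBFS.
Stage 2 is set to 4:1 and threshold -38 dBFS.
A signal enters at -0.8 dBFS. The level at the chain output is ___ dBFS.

-29.95 dBFS

Stage 1: 6 dB above -6.8 dBFS, reduced 6:1 to 1 dB above → -5.8 dBFS.
Stage 2: 32.2 dB above -38 dBFS, reduced 4:1 to 8.05 dB above → -29.95 dBFS.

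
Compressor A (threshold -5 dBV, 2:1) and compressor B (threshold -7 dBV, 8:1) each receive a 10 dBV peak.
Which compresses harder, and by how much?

A: GR = 15 − 15/2 = 7.5 dB.
B: GR = 17 − 17/8 = 14.875 dB.
B reduces 7.375 dB more.

B, by 7.375 dB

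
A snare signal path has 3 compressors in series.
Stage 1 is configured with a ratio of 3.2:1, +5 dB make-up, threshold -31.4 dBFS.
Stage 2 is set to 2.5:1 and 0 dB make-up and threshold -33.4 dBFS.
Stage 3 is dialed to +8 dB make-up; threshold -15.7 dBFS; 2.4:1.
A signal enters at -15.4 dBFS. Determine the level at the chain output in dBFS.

Stage 1: -15.4 dBFS is 16 dB over -31.4 dBFS; at 3.2:1 that becomes 5 dB over, giving -26.4 dBFS; +5 dB make-up → -21.4 dBFS.
Stage 2: -21.4 dBFS is 12 dB over -33.4 dBFS; at 2.5:1 that becomes 4.8 dB over, giving -28.6 dBFS.
Stage 3: -28.6 dBFS ≤ -15.7 dBFS, so stage 3 doesn't engage; make-up brings it to -20.6 dBFS.

-20.6 dBFS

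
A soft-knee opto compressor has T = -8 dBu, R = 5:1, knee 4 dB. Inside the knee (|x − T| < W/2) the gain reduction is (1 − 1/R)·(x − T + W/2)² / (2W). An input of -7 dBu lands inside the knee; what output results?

-7.9 dBu

x − T + W/2 = -7 − (-8) + 2 = 3.
GR = (1 − 1/5) × 3² / 8 = 0.8 × 9 / 8 = 0.9 dB.
Output = -7 − 0.9 = -7.9 dBu.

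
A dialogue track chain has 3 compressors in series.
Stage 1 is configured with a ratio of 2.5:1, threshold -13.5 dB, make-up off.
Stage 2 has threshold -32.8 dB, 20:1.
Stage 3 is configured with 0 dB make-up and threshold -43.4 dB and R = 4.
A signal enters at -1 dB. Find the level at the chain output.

Stage 1: -1 dB is 12.5 dB over -13.5 dB; at 2.5:1 that becomes 5 dB over, giving -8.5 dB.
Stage 2: -8.5 dB is 24.3 dB over -32.8 dB; at 20:1 that becomes 1.215 dB over, giving -31.585 dB.
Stage 3: 11.815 dB above -43.4 dB, reduced 4:1 to 2.95375 dB above → -40.44625 dB.

-40.44625 dB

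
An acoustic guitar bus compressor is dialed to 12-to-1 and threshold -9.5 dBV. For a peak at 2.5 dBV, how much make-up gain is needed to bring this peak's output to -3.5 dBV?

5 dB

Overshoot 12 dB → 12/12 = 1 dB after compression, so the compressed level is -9.5 + 1 = -8.5 dBV.
Make-up = target − compressed = -3.5 − (-8.5) = 5 dB.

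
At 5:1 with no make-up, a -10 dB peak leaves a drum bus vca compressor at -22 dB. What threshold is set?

Let T be the threshold. Output overshoot = (input overshoot)/R, so -22 − T = (-10 − T)/5.
5·(-22 − T) = -10 − T → 4·T = -110 − (-10) = -100.
T = -100/4 = -25 dB.

-25 dB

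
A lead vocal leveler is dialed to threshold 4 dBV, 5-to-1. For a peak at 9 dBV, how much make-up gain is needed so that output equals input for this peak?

4 dB

Without make-up, output = threshold + overshoot/5 = 4 + 1 = 5 dBV.
Gap to target: 4 dB.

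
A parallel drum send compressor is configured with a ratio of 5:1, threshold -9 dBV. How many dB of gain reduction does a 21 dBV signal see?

24 dB

The signal is 30 dB above threshold.
At 5:1, output sits 30/5 = 6 dB above threshold.
GR = overshoot in − overshoot out = 30 − 6 = 24 dB.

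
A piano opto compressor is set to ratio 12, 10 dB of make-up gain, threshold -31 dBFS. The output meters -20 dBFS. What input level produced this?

Stripping the +10 dB make-up gives -30 dBFS at the gain stage.
The compressed level sits -30 − (-31) = 1 dB over threshold.
Undo the ratio: input overshoot = 1 × 12 = 12 dB, giving input = -19 dBFS.

-19 dBFS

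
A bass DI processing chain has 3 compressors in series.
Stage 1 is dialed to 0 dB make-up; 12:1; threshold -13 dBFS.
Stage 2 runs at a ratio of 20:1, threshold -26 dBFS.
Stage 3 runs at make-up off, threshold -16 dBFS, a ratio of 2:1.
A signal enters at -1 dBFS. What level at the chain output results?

Stage 1: overshoot 12 dB → 12/12 = 1 dB → -12 dBFS.
Stage 2: -12 dBFS is 14 dB over -26 dBFS; at 20:1 that becomes 0.7 dB over, giving -25.3 dBFS.
Stage 3: -25.3 dBFS is at or below the -16 dBFS threshold — no compression; output -25.3 dBFS.

-25.3 dBFS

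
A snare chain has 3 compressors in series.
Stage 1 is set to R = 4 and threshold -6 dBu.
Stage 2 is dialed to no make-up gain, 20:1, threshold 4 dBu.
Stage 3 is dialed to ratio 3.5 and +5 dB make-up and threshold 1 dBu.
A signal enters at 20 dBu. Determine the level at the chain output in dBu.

5.5 dBu

Stage 1: 26 dB above -6 dBu, reduced 4:1 to 6.5 dB above → 0.5 dBu.
Stage 2: below threshold (0.5 ≤ 4); passes unchanged; output 0.5 dBu.
Stage 3: below threshold (0.5 ≤ 1); passes unchanged; make-up brings it to 5.5 dBu.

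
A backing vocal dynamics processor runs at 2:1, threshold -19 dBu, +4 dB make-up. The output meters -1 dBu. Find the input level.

Remove make-up: -1 − 4 = -5 dBu.
The compressed level sits -5 − (-19) = 14 dB over threshold.
Before 2:1 compression the overshoot was 14 × 2 = 28 dB, so input = -19 + 28 = 9 dBu.

9 dBu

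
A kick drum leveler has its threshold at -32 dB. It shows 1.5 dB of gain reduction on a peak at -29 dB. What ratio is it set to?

Input overshoot = -29 − (-32) = 3 dB.
Output overshoot = 3 − 1.5 = 1.5 dB.
Ratio = input overshoot / output overshoot = 3 / 1.5 = 2.

2:1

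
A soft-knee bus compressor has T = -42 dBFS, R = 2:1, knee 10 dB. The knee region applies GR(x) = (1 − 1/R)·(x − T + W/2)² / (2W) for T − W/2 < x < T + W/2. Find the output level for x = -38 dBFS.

-40.025 dBFS

x − T + W/2 = -38 − (-42) + 5 = 9.
GR = (1 − 1/2) × 9² / 20 = 0.5 × 81 / 20 = 2.025 dB.
Output = -38 − 2.025 = -40.025 dBFS.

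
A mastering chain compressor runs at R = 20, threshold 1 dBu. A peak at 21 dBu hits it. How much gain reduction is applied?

Overshoot = 21 − 1 = 20 dB.
A 20:1 ratio leaves 1 dB of that excess.
So the signal is attenuated by 20 − 1 = 19 dB.

19 dB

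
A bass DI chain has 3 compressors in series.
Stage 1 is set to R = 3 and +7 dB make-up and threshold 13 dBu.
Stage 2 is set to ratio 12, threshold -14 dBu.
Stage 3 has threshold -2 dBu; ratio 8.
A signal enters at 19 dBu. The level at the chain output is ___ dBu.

Stage 1: 19 dBu is 6 dB over 13 dBu; at 3:1 that becomes 2 dB over, giving 15 dBu; +7 dB make-up → 22 dBu.
Stage 2: 36 dB above -14 dBu, reduced 12:1 to 3 dB above → -11 dBu.
Stage 3: -11 dBu ≤ -2 dBu, so stage 3 doesn't engage; output -11 dBu.

-11 dBu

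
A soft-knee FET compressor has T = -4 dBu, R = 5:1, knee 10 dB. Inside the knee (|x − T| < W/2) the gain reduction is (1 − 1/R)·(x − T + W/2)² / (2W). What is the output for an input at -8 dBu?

x − T + W/2 = -8 − (-4) + 5 = 1.
GR = (1 − 1/5) × 1² / 20 = 0.8 × 1 / 20 = 0.04 dB.
Output = -8 − 0.04 = -8.04 dBu.

-8.04 dBu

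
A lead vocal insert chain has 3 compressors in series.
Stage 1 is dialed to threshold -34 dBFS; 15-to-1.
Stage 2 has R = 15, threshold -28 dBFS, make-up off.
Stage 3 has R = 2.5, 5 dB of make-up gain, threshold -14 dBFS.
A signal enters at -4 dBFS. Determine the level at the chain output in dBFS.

Stage 1: -4 dBFS is 30 dB over -34 dBFS; at 15:1 that becomes 2 dB over, giving -32 dBFS.
Stage 2: below threshold (-32 ≤ -28); passes unchanged; output -32 dBFS.
Stage 3: below threshold (-32 ≤ -14); passes unchanged; make-up brings it to -27 dBFS.

-27 dBFS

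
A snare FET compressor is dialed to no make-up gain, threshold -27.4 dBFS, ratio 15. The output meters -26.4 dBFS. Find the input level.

-12.4 dBFS

The compressed level sits -26.4 − (-27.4) = 1 dB over threshold.
Input overshoot = R × output overshoot = 15 dB → input = -27.4 + 15 = -12.4 dBFS.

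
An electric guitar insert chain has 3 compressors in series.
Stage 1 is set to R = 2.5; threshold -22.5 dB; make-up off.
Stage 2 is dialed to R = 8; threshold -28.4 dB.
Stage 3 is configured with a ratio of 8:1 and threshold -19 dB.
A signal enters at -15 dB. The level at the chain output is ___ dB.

Stage 1: -15 dB is 7.5 dB over -22.5 dB; at 2.5:1 that becomes 3 dB over, giving -19.5 dB.
Stage 2: -19.5 dB is 8.9 dB over -28.4 dB; at 8:1 that becomes 1.1125 dB over, giving -27.2875 dB.
Stage 3: -27.2875 dB is at or below the -19 dB threshold — no compression; output -27.2875 dB.

-27.2875 dB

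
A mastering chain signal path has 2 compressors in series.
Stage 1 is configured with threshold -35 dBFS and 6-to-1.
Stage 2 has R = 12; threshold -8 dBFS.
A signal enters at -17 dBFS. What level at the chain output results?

-32 dBFS

Stage 1: overshoot 18 dB → 18/6 = 3 dB → -32 dBFS.
Stage 2: below threshold (-32 ≤ -8); passes unchanged; output -32 dBFS.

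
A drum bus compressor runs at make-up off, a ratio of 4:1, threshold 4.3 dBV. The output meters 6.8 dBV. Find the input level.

14.3 dBV

That's 2.5 dB above the 4.3 dBV threshold.
Undo the ratio: input overshoot = 2.5 × 4 = 10 dB, giving input = 14.3 dBV.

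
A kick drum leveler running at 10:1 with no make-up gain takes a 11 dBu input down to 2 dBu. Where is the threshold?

Gain reduction = 11 − 2 = 9 dB; output overshoot = GR / (R − 1) = 9 / 9 = 1 dB.
Threshold = output − output overshoot = 2 − 1 = 1 dBu.

1 dBu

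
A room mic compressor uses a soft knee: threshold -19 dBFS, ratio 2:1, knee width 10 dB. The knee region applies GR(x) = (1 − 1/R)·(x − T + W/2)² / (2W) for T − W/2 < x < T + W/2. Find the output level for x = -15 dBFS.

-17.025 dBFS

x − T + W/2 = -15 − (-19) + 5 = 9.
GR = (1 − 1/2) × 9² / 20 = 0.5 × 81 / 20 = 2.025 dB.
Output = -15 − 2.025 = -17.025 dBFS.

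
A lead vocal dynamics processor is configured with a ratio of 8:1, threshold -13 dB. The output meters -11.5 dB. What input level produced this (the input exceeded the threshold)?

That's 1.5 dB above the -13 dB threshold.
Undo the ratio: input overshoot = 1.5 × 8 = 12 dB, giving input = -1 dB.

-1 dB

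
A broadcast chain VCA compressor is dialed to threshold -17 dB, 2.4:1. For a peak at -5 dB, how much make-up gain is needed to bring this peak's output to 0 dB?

12 dB

The peak compresses to -17 + 12/2.4 = -12 dB.
To reach 0 dB requires 0 − (-12) = 12 dB of make-up.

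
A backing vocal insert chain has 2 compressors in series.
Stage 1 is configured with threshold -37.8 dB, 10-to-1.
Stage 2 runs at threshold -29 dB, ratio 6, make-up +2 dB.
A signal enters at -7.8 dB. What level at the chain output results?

-32.8 dB

Stage 1: -7.8 dB is 30 dB over -37.8 dB; at 10:1 that becomes 3 dB over, giving -34.8 dB.
Stage 2: below threshold (-34.8 ≤ -29); passes unchanged; make-up brings it to -32.8 dB.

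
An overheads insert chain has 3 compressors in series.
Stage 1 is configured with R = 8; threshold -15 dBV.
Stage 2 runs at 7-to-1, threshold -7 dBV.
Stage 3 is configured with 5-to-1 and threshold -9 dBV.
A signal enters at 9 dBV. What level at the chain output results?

-12 dBV

Stage 1: overshoot 24 dB → 24/8 = 3 dB → -12 dBV.
Stage 2: -12 dBV is at or below the -7 dBV threshold — no compression; output -12 dBV.
Stage 3: -12 dBV ≤ -9 dBV, so stage 3 doesn't engage; output -12 dBV.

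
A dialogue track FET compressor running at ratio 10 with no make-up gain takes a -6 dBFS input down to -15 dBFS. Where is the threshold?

Input is 10 dB above T (since output overshoot × R = input overshoot: (-15 − T)·10 = -6 − T gives T = -16 dBFS).
Check: -16 + (-6 − (-16))/10 = -16 + 1 = -15 dBFS. ✓

-16 dBFS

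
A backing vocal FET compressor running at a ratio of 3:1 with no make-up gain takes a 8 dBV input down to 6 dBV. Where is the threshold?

5 dBV

Let T be the threshold. Output overshoot = (input overshoot)/R, so 6 − T = (8 − T)/3.
3·(6 − T) = 8 − T → 2·T = 18 − 8 = 10.
T = 10/2 = 5 dBV.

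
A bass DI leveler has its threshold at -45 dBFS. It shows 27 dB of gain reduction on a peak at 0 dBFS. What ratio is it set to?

Input overshoot = 0 − (-45) = 45 dB.
Output overshoot = 45 − 27 = 18 dB.
Ratio = input overshoot / output overshoot = 45 / 18 = 2.5.

2.5:1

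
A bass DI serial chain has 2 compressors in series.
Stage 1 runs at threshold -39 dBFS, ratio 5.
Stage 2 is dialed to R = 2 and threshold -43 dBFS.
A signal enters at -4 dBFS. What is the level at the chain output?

Stage 1: 35 dB above -39 dBFS, reduced 5:1 to 7 dB above → -32 dBFS.
Stage 2: overshoot 11 dB → 11/2 = 5.5 dB → -37.5 dBFS.

-37.5 dBFS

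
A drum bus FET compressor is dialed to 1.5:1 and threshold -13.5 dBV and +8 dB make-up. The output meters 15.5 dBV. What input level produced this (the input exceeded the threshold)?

18 dBV

Remove make-up: 15.5 − 8 = 7.5 dBV.
The compressed level sits 7.5 − (-13.5) = 21 dB over threshold.
Before 1.5:1 compression the overshoot was 21 × 1.5 = 31.5 dB, so input = -13.5 + 31.5 = 18 dBV.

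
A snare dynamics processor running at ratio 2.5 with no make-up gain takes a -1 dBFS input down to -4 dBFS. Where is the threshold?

-6 dBFS

Let T be the threshold. Output overshoot = (input overshoot)/R, so -4 − T = (-1 − T)/2.5.
2.5·(-4 − T) = -1 − T → 1.5·T = -10 − (-1) = -9.
T = -9/1.5 = -6 dBFS.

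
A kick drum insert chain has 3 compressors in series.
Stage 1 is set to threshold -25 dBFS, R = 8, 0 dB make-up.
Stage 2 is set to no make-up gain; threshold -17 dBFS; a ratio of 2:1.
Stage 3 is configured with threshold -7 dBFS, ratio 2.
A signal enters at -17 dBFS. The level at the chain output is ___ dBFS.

Stage 1: overshoot 8 dB → 8/8 = 1 dB → -24 dBFS.
Stage 2: below threshold (-24 ≤ -17); passes unchanged; output -24 dBFS.
Stage 3: below threshold (-24 ≤ -7); passes unchanged; output -24 dBFS.

-24 dBFS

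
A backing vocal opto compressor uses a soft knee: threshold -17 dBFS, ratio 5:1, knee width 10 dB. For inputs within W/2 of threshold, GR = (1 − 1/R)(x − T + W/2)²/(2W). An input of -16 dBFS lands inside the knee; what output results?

-17.44 dBFS

x − T + W/2 = -16 − (-17) + 5 = 6.
GR = (1 − 1/5) × 6² / 20 = 0.8 × 36 / 20 = 1.44 dB.
Output = -16 − 1.44 = -17.44 dBFS.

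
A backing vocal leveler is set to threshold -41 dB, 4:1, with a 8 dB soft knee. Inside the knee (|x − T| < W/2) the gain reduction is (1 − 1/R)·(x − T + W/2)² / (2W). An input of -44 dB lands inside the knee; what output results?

-44.046875 dB

x − T + W/2 = -44 − (-41) + 4 = 1.
GR = (1 − 1/4) × 1² / 16 = 0.75 × 1 / 16 = 0.046875 dB.
Output = -44 − 0.046875 = -44.046875 dB.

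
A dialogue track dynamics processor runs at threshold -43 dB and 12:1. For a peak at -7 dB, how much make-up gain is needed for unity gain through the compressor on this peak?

33 dB

The peak compresses to -43 + 36/12 = -40 dB.
To reach -7 dB requires -7 − (-40) = 33 dB of make-up.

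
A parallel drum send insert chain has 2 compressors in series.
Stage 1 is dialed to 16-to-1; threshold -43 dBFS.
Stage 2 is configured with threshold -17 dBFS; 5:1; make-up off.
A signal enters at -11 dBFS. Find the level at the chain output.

-41 dBFS

Stage 1: -11 dBFS is 32 dB over -43 dBFS; at 16:1 that becomes 2 dB over, giving -41 dBFS.
Stage 2: -41 dBFS is at or below the -17 dBFS threshold — no compression; output -41 dBFS.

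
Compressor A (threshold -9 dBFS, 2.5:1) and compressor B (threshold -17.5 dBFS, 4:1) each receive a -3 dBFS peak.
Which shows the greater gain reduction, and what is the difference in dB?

B, by 7.275 dB

A: overshoot 6 dB → output overshoot 2.4 dB → GR 3.6 dB.
B: overshoot 14.5 dB → output overshoot 3.625 dB → GR 10.875 dB.
Difference: 7.275 dB in favour of B.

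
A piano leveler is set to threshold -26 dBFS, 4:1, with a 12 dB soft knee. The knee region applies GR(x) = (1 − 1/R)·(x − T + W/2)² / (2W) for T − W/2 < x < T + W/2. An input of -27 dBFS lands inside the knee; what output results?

x − T + W/2 = -27 − (-26) + 6 = 5.
GR = (1 − 1/4) × 5² / 24 = 0.75 × 25 / 24 = 0.78125 dB.
Output = -27 − 0.78125 = -27.78125 dBFS.

-27.78125 dBFS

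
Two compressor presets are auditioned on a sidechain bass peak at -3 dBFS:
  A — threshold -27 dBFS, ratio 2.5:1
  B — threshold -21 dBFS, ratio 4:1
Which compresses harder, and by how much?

A: overshoot 24 dB → output overshoot 9.6 dB → GR 14.4 dB.
B: overshoot 18 dB → output overshoot 4.5 dB → GR 13.5 dB.
Difference: 0.9 dB in favour of A.

A, by 0.9 dB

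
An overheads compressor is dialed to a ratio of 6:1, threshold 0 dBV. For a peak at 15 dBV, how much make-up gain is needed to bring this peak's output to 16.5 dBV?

14 dB

The peak compresses to 0 + 15/6 = 2.5 dBV.
To reach 16.5 dBV requires 16.5 − 2.5 = 14 dB of make-up.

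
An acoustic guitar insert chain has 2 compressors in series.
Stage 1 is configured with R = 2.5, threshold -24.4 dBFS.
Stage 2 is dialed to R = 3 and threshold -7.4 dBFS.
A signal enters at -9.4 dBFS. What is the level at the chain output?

-18.4 dBFS

Stage 1: -9.4 dBFS is 15 dB over -24.4 dBFS; at 2.5:1 that becomes 6 dB over, giving -18.4 dBFS.
Stage 2: -18.4 dBFS is at or below the -7.4 dBFS threshold — no compression; output -18.4 dBFS.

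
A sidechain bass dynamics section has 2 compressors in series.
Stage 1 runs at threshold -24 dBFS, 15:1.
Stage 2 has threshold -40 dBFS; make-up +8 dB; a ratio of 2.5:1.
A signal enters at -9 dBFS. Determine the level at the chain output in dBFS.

-25.2 dBFS

Stage 1: 15 dB above -24 dBFS, reduced 15:1 to 1 dB above → -23 dBFS.
Stage 2: -23 dBFS is 17 dB over -40 dBFS; at 2.5:1 that becomes 6.8 dB over, giving -33.2 dBFS; +8 dB make-up → -25.2 dBFS.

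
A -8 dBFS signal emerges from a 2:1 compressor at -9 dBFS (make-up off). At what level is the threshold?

-10 dBFS

Gain reduction = -8 − (-9) = 1 dB; output overshoot = GR / (R − 1) = 1 / 1 = 1 dB.
Threshold = output − output overshoot = -9 − 1 = -10 dBFS.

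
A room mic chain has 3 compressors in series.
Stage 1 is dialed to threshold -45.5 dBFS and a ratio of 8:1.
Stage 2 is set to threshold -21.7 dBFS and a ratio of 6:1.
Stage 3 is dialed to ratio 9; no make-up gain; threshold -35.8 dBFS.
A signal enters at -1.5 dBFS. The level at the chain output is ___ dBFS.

Stage 1: -1.5 dBFS is 44 dB over -45.5 dBFS; at 8:1 that becomes 5.5 dB over, giving -40 dBFS.
Stage 2: -40 dBFS ≤ -21.7 dBFS, so stage 2 doesn't engage; output -40 dBFS.
Stage 3: below threshold (-40 ≤ -35.8); passes unchanged; output -40 dBFS.

-40 dBFS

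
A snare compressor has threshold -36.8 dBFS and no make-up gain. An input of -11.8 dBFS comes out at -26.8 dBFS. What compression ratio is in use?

2.5:1

Input overshoot = -11.8 − (-36.8) = 25 dB; output overshoot = -26.8 − (-36.8) = 10 dB.
Ratio = 25 / 10 = 2.5.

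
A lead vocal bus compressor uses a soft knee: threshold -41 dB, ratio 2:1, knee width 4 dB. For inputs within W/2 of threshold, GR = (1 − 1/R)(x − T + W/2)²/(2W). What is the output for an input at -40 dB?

-40.5625 dB

x − T + W/2 = -40 − (-41) + 2 = 3.
GR = (1 − 1/2) × 3² / 8 = 0.5 × 9 / 8 = 0.5625 dB.
Output = -40 − 0.5625 = -40.5625 dB.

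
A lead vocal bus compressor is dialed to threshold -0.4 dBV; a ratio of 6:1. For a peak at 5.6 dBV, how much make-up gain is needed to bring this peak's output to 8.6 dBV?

8 dB

Overshoot 6 dB → 6/6 = 1 dB after compression, so the compressed level is -0.4 + 1 = 0.6 dBV.
Make-up = target − compressed = 8.6 − 0.6 = 8 dB.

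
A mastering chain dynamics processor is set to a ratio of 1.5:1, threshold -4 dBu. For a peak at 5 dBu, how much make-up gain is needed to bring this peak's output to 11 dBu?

The peak compresses to -4 + 9/1.5 = 2 dBu.
To reach 11 dBu requires 11 − 2 = 9 dB of make-up.

9 dB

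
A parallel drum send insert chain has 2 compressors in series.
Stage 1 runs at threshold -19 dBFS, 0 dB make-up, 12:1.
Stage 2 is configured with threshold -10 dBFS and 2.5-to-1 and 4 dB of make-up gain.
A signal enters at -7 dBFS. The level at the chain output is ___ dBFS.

Stage 1: 12 dB above -19 dBFS, reduced 12:1 to 1 dB above → -18 dBFS.
Stage 2: below threshold (-18 ≤ -10); passes unchanged; make-up brings it to -14 dBFS.

-14 dBFS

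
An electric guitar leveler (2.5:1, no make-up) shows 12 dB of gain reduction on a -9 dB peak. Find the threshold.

Let T be the threshold. Output overshoot = (input overshoot)/R, so -21 − T = (-9 − T)/2.5.
2.5·(-21 − T) = -9 − T → 1.5·T = -52.5 − (-9) = -43.5.
T = -43.5/1.5 = -29 dB.

-29 dB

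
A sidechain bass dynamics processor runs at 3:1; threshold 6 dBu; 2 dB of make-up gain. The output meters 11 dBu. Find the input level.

Stripping the +2 dB make-up gives 9 dBu at the gain stage.
The compressed level sits 9 − 6 = 3 dB over threshold.
Undo the ratio: input overshoot = 3 × 3 = 9 dB, giving input = 15 dBu.

15 dBu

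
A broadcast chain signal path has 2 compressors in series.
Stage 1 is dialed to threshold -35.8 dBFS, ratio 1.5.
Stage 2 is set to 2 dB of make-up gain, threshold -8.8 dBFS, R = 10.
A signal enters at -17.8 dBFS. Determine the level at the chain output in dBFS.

Stage 1: -17.8 dBFS is 18 dB over -35.8 dBFS; at 1.5:1 that becomes 12 dB over, giving -23.8 dBFS.
Stage 2: -23.8 dBFS ≤ -8.8 dBFS, so stage 2 doesn't engage; make-up brings it to -21.8 dBFS.

-21.8 dBFS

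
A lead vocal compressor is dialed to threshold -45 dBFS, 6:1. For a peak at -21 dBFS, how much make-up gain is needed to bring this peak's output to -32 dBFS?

9 dB

Without make-up, output = threshold + overshoot/6 = -45 + 4 = -41 dBFS.
Gap to target: 9 dB.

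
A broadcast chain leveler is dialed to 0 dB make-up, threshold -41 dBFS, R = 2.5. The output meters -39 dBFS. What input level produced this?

The compressed level sits -39 − (-41) = 2 dB over threshold.
Undo the ratio: input overshoot = 2 × 2.5 = 5 dB, giving input = -36 dBFS.

-36 dBFS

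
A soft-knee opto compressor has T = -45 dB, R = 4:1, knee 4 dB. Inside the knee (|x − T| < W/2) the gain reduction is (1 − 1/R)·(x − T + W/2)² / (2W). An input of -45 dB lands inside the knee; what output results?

x − T + W/2 = -45 − (-45) + 2 = 2.
GR = (1 − 1/4) × 2² / 8 = 0.75 × 4 / 8 = 0.375 dB.
Output = -45 − 0.375 = -45.375 dB.

-45.375 dB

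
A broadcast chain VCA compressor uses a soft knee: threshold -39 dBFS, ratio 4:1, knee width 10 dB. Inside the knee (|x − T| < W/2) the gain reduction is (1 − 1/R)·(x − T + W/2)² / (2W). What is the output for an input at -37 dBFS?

-38.8375 dBFS

x − T + W/2 = -37 − (-39) + 5 = 7.
GR = (1 − 1/4) × 7² / 20 = 0.75 × 49 / 20 = 1.8375 dB.
Output = -37 − 1.8375 = -38.8375 dBFS.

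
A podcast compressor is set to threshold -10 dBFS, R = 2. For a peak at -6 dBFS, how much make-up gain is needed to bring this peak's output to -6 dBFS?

Overshoot 4 dB → 4/2 = 2 dB after compression, so the compressed level is -10 + 2 = -8 dBFS.
Make-up = target − compressed = -6 − (-8) = 2 dB.

2 dB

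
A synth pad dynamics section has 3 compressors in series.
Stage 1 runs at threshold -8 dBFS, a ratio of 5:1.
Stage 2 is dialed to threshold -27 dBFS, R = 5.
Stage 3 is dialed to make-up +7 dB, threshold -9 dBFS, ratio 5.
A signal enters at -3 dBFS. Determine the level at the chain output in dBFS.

-16 dBFS

Stage 1: 5 dB above -8 dBFS, reduced 5:1 to 1 dB above → -7 dBFS.
Stage 2: -7 dBFS is 20 dB over -27 dBFS; at 5:1 that becomes 4 dB over, giving -23 dBFS.
Stage 3: -23 dBFS ≤ -9 dBFS, so stage 3 doesn't engage; make-up brings it to -16 dBFS.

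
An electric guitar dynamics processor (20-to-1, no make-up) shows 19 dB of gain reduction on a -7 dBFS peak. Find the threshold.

Let T be the threshold. Output overshoot = (input overshoot)/R, so -26 − T = (-7 − T)/20.
20·(-26 − T) = -7 − T → 19·T = -520 − (-7) = -513.
T = -513/19 = -27 dBFS.

-27 dBFS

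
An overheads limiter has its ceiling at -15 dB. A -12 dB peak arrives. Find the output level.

-15 dB

The limiter clamps the peak to its -15 dB ceiling.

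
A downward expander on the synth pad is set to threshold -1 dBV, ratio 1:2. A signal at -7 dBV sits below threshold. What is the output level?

Below threshold, a 1:2 expander applies gain = (2−1)×(T − x) of attenuation.
(2−1) × 6 = 6 dB, so output = -7 − 6 = -13 dBV.

-13 dBV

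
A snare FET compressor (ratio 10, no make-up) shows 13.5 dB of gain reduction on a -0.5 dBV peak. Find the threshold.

Gain reduction = -0.5 − (-14) = 13.5 dB; output overshoot = GR / (R − 1) = 13.5 / 9 = 1.5 dB.
Threshold = output − output overshoot = -14 − 1.5 = -15.5 dBV.

-15.5 dBV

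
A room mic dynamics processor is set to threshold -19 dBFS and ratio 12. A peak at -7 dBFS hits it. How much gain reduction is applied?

-7 dBFS exceeds the threshold by 12 dB.
At 12:1, output sits 12/12 = 1 dB above threshold.
Gain reduction = 12 − 1 = 11 dB.

11 dB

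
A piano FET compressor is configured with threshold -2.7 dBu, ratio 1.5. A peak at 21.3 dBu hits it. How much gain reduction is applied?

8 dB

The signal is 24 dB above threshold.
A 1.5:1 ratio leaves 16 dB of that excess.
GR = overshoot in − overshoot out = 24 − 16 = 8 dB.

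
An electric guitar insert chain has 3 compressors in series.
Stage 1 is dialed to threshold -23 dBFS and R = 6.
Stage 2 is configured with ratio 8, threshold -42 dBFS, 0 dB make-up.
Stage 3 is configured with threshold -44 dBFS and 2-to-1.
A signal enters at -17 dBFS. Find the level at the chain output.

Stage 1: -17 dBFS is 6 dB over -23 dBFS; at 6:1 that becomes 1 dB over, giving -22 dBFS.
Stage 2: 20 dB above -42 dBFS, reduced 8:1 to 2.5 dB above → -39.5 dBFS.
Stage 3: overshoot 4.5 dB → 4.5/2 = 2.25 dB → -41.75 dBFS.

-41.75 dBFS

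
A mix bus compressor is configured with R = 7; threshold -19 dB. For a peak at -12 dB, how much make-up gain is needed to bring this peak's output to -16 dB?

Without make-up, output = threshold + overshoot/7 = -19 + 1 = -18 dB.
Gap to target: 2 dB.

2 dB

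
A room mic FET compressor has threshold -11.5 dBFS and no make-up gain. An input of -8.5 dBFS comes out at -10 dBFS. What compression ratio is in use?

Input overshoot = -8.5 − (-11.5) = 3 dB; output overshoot = -10 − (-11.5) = 1.5 dB.
Ratio = 3 / 1.5 = 2.

2:1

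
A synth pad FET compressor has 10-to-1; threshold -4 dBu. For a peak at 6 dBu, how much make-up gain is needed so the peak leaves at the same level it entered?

9 dB

Overshoot 10 dB → 10/10 = 1 dB after compression, so the compressed level is -4 + 1 = -3 dBu.
Make-up = target − compressed = 6 − (-3) = 9 dB.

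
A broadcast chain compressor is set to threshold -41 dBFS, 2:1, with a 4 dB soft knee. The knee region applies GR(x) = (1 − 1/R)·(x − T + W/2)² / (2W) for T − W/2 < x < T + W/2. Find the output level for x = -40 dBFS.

-40.5625 dBFS

x − T + W/2 = -40 − (-41) + 2 = 3.
GR = (1 − 1/2) × 3² / 8 = 0.5 × 9 / 8 = 0.5625 dB.
Output = -40 − 0.5625 = -40.5625 dBFS.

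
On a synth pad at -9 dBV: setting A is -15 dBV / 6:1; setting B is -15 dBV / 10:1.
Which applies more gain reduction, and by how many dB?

B, by 0.4 dB

A: overshoot 6 dB → output overshoot 1 dB → GR 5 dB.
B: overshoot 6 dB → output overshoot 0.6 dB → GR 5.4 dB.
B applies 0.4 dB more gain reduction.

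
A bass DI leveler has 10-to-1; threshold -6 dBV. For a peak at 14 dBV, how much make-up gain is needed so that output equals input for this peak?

Without make-up, output = threshold + overshoot/10 = -6 + 2 = -4 dBV.
Gap to target: 18 dB.

18 dB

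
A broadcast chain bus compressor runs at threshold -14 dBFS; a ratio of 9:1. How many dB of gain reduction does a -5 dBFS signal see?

Overshoot = -5 − (-14) = 9 dB.
After 9:1 compression the overshoot becomes 9/9 = 1 dB.
Gain reduction = 9 − 1 = 8 dB.

8 dB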